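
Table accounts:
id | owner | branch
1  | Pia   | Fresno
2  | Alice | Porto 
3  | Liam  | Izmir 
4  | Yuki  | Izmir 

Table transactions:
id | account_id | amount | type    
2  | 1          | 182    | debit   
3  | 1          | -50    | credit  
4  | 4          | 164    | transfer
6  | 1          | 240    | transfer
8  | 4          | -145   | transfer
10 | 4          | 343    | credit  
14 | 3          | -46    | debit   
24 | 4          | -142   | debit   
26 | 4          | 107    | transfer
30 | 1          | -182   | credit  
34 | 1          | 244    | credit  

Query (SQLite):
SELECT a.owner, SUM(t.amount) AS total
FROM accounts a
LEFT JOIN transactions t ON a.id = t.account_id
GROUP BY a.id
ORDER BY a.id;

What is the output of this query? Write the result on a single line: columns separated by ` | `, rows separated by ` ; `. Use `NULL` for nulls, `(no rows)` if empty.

LEFT JOIN keeps every accounts row; unmatched ones get NULL for transactions columns.
Group by accounts.id and compute SUM(t.amount). SUM over an all-NULL group is NULL.
  1: ids {2, 3, 6, 30, 34} → SUM(t.amount)=434
  2: ids {—} → SUM(t.amount)=NULL
  3: ids {14} → SUM(t.amount)=-46
  4: ids {4, 8, 10, 24, 26} → SUM(t.amount)=327

Pia | 434 ; Alice | NULL ; Liam | -46 ; Yuki | 327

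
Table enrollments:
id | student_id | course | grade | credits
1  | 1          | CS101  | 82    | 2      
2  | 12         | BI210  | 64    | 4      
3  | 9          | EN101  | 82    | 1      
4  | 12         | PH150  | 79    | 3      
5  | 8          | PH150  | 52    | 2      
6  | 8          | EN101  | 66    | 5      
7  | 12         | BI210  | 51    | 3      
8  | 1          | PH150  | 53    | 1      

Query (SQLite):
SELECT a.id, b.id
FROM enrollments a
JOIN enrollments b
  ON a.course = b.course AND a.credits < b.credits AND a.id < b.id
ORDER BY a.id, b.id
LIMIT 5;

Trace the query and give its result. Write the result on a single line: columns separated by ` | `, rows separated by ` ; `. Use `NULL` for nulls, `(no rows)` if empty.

Pairs (a,b) with same course, a.credits < b.credits, a.id < b.id.
course groups: BI210:{2,7} CS101:{1} EN101:{3,6} PH150:{4,5,8}
Ordered by (a.id, b.id); first 5.

3 | 6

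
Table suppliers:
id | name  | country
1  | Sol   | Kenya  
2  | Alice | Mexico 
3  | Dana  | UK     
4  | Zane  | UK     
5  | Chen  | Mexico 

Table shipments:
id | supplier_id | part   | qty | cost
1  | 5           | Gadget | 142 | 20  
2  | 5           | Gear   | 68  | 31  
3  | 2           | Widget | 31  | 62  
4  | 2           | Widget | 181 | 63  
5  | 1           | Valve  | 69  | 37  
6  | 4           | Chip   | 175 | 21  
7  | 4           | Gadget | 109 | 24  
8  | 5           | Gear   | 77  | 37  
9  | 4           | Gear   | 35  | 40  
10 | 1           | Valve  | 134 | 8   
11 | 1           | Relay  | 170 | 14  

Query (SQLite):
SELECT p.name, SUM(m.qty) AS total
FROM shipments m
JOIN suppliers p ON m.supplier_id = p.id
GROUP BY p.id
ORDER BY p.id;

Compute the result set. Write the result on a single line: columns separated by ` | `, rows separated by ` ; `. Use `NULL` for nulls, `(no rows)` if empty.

Sol | 373 ; Alice | 212 ; Zane | 319 ; Chen | 287

Join each shipments row to its suppliers via supplier_id.
Group joined rows by suppliers.id; compute SUM(m.qty) per group.
  1: ids {5, 10, 11} → SUM(m.qty)=373
  2: ids {3, 4} → SUM(m.qty)=212
  4: ids {6, 7, 9} → SUM(m.qty)=319
  5: ids {1, 2, 8} → SUM(m.qty)=287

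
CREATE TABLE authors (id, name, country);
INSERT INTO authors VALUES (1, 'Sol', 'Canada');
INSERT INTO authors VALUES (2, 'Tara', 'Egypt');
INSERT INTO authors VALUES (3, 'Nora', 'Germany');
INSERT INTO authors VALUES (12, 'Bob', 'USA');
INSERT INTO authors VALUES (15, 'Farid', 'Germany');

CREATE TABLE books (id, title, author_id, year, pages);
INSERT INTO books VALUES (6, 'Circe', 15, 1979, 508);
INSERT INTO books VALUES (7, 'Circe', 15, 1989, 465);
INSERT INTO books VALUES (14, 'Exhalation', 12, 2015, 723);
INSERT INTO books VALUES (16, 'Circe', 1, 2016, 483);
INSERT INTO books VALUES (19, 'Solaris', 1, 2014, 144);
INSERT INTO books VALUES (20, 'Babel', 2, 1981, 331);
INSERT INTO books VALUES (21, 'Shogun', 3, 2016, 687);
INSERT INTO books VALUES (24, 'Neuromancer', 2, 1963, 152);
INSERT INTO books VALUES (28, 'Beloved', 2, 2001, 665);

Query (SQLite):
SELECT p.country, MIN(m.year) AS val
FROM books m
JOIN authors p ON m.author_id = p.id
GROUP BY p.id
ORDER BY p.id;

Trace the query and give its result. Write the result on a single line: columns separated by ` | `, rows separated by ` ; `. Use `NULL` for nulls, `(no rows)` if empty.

Canada | 2014 ; Egypt | 1963 ; Germany | 2016 ; USA | 2015 ; Germany | 1979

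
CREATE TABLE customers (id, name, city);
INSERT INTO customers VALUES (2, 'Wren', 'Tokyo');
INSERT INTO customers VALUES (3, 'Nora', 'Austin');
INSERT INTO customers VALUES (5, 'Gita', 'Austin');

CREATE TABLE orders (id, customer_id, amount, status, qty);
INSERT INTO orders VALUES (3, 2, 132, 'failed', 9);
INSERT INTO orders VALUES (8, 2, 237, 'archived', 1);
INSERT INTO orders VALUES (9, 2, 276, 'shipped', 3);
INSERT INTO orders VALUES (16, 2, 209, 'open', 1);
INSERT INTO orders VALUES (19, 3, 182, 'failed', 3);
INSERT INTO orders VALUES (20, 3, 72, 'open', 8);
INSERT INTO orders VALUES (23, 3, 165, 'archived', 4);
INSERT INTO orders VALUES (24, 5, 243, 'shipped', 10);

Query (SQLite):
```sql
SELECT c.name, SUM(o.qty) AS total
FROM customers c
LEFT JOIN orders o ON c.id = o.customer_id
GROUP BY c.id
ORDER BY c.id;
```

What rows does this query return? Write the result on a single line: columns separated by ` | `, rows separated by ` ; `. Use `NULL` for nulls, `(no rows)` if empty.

Wren | 14 ; Nora | 15 ; Gita | 10

LEFT JOIN keeps every customers row; unmatched ones get NULL for orders columns.
Group by customers.id and compute SUM(o.qty). SUM over an all-NULL group is NULL.
  2: ids {3, 8, 9, 16} → SUM(o.qty)=14
  3: ids {19, 20, 23} → SUM(o.qty)=15
  5: ids {24} → SUM(o.qty)=10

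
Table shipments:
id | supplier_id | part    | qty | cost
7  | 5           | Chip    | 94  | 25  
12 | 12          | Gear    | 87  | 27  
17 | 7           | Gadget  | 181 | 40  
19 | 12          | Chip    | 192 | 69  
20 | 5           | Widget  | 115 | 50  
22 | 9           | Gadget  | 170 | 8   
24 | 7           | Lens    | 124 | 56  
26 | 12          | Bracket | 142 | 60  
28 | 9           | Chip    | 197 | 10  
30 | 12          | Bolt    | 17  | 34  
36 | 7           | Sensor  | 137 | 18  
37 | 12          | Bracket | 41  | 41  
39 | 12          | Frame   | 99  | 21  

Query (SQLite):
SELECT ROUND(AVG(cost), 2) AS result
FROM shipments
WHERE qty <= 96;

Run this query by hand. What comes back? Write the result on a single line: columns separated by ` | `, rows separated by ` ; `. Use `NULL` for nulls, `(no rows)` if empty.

31.75

Rows where qty <= 96 → cost values: [25, 27, 34, 41].
AVG = 127 / 4 (rounded to 2 dp).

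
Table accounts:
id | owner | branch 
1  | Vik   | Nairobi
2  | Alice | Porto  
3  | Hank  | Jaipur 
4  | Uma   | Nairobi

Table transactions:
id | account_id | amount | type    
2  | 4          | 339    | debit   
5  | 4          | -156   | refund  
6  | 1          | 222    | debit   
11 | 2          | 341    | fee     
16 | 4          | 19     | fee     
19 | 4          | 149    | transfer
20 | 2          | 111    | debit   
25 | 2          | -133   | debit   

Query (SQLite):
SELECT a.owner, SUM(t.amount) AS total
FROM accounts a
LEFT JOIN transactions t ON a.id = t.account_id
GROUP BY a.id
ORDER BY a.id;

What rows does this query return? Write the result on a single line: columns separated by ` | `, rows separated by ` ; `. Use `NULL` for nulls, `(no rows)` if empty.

Vik | 222 ; Alice | 319 ; Hank | NULL ; Uma | 351

LEFT JOIN keeps every accounts row; unmatched ones get NULL for transactions columns.
Group by accounts.id and compute SUM(t.amount). SUM over an all-NULL group is NULL.
  1: ids {6} → SUM(t.amount)=222
  2: ids {11, 20, 25} → SUM(t.amount)=319
  3: ids {—} → SUM(t.amount)=NULL
  4: ids {2, 5, 16, 19} → SUM(t.amount)=351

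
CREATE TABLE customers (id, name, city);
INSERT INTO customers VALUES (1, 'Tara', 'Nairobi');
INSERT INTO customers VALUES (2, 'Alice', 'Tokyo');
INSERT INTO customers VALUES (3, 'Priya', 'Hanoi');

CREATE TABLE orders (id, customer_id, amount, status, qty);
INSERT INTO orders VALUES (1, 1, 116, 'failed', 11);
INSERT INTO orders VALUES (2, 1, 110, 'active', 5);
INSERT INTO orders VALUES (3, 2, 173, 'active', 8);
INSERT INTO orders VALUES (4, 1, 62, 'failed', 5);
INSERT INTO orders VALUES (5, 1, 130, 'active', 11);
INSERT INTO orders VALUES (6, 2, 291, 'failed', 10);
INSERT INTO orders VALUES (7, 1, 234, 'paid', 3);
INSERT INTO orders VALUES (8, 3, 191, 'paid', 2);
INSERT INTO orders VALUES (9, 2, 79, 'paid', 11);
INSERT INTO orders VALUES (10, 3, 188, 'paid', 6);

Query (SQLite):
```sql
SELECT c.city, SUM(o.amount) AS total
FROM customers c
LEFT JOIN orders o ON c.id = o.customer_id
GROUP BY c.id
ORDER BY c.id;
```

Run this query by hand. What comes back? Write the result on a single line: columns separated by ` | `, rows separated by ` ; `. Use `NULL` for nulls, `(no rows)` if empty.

Nairobi | 652 ; Tokyo | 543 ; Hanoi | 379

LEFT JOIN keeps every customers row; unmatched ones get NULL for orders columns.
Group by customers.id and compute SUM(o.amount). SUM over an all-NULL group is NULL.
  1: ids {1, 2, 4, 5, 7} → SUM(o.amount)=652
  2: ids {3, 6, 9} → SUM(o.amount)=543
  3: ids {8, 10} → SUM(o.amount)=379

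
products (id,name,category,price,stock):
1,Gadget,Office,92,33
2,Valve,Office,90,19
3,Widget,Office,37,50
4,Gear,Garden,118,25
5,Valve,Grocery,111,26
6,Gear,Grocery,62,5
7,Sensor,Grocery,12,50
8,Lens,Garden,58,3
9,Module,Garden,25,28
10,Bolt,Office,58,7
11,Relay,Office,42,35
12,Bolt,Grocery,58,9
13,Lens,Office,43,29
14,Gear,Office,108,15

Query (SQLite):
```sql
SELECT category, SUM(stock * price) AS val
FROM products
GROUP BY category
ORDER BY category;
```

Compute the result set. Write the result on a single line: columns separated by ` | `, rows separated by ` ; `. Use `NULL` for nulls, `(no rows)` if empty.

For each row compute stock * price.
Group by category; take SUM of the expression per group.
  Garden: ids {4, 8, 9} → SUM(stock * price)=3824
  Grocery: ids {5, 6, 7, 12} → SUM(stock * price)=4318
  Office: ids {1, 2, 3, 10, 11, 13, 14} → SUM(stock * price)=11339

Garden | 3824 ; Grocery | 4318 ; Office | 11339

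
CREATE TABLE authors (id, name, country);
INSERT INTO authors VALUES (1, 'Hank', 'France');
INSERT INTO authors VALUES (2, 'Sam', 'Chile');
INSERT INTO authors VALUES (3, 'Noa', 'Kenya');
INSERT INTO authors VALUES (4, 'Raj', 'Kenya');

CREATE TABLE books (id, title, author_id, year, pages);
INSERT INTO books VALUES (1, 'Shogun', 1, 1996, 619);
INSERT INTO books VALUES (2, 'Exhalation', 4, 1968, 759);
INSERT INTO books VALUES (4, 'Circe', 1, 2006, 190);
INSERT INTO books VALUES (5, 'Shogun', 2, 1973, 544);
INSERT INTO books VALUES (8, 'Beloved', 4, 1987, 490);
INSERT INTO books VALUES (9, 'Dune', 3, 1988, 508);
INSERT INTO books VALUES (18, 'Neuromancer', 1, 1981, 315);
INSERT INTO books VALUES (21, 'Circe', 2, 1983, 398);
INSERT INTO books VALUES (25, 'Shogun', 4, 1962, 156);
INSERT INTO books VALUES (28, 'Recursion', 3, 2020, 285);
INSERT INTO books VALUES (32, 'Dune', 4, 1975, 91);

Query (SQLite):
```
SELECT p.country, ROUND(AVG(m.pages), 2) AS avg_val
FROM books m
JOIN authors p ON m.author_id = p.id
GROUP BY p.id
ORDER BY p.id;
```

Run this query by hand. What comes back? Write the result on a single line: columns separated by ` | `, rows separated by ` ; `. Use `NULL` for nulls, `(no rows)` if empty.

France | 374.67 ; Chile | 471 ; Kenya | 396.5 ; Kenya | 374

Join each books row to its authors via author_id.
Group joined rows by authors.id; compute ROUND(AVG(m.pages), 2) per group.
  1: ids {1, 4, 18} → ROUND(AVG(m.pages), 2)=374.67
  2: ids {5, 21} → ROUND(AVG(m.pages), 2)=471
  3: ids {9, 28} → ROUND(AVG(m.pages), 2)=396.5
  4: ids {2, 8, 25, 32} → ROUND(AVG(m.pages), 2)=374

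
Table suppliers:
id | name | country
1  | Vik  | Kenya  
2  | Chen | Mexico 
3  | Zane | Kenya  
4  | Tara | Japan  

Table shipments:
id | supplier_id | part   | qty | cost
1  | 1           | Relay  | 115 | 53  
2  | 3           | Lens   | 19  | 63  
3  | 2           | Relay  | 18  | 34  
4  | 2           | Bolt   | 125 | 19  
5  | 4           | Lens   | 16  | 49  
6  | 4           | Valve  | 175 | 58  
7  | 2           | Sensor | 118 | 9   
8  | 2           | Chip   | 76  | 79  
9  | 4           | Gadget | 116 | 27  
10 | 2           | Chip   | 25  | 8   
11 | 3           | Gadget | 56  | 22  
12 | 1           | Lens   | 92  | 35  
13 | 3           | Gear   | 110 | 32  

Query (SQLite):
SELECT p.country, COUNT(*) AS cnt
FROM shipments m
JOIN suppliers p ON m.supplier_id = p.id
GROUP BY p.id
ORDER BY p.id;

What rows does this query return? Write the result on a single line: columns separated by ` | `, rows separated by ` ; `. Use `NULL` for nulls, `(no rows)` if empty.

Join each shipments row to its suppliers via supplier_id.
Group joined rows by suppliers.id; compute COUNT(*) per group.
  1: ids {1, 12} → COUNT(*)=2
  2: ids {3, 4, 7, 8, 10} → COUNT(*)=5
  3: ids {2, 11, 13} → COUNT(*)=3
  4: ids {5, 6, 9} → COUNT(*)=3

Kenya | 2 ; Mexico | 5 ; Kenya | 3 ; Japan | 3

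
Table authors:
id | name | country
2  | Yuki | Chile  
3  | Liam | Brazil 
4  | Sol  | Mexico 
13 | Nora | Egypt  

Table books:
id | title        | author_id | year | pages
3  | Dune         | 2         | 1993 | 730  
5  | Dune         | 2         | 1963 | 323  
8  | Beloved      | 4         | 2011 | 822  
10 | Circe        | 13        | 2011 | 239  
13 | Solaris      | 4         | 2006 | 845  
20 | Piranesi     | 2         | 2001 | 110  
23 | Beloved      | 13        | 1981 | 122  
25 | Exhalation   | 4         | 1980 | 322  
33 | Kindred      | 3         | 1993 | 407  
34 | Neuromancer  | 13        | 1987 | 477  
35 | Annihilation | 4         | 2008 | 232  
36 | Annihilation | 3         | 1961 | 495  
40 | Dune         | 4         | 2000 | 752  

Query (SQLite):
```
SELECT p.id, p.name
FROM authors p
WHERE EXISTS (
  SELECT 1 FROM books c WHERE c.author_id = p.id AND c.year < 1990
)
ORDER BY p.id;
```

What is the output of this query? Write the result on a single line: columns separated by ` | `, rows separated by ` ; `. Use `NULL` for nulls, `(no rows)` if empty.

2 | Yuki ; 3 | Liam ; 4 | Sol ; 13 | Nora

For each authors row, check whether any books with matching author_id has year < 1990.
Keep rows where that is true.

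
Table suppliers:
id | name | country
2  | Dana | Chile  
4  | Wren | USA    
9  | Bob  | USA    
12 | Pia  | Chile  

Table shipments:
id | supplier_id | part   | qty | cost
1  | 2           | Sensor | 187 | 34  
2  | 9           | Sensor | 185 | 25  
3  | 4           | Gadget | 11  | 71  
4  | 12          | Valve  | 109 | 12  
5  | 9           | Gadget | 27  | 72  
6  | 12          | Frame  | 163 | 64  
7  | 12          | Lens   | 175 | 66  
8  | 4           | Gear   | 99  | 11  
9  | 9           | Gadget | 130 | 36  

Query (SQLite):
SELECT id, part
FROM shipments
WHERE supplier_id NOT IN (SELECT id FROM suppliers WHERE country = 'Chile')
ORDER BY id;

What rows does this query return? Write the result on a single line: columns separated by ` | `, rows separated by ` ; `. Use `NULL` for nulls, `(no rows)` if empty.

Inner query: suppliers.id where country = 'Chile'.
Outer: keep shipments rows whose supplier_id is not in that set.
Inner query → {2, 12}

2 | Sensor ; 3 | Gadget ; 5 | Gadget ; 8 | Gear ; 9 | Gadget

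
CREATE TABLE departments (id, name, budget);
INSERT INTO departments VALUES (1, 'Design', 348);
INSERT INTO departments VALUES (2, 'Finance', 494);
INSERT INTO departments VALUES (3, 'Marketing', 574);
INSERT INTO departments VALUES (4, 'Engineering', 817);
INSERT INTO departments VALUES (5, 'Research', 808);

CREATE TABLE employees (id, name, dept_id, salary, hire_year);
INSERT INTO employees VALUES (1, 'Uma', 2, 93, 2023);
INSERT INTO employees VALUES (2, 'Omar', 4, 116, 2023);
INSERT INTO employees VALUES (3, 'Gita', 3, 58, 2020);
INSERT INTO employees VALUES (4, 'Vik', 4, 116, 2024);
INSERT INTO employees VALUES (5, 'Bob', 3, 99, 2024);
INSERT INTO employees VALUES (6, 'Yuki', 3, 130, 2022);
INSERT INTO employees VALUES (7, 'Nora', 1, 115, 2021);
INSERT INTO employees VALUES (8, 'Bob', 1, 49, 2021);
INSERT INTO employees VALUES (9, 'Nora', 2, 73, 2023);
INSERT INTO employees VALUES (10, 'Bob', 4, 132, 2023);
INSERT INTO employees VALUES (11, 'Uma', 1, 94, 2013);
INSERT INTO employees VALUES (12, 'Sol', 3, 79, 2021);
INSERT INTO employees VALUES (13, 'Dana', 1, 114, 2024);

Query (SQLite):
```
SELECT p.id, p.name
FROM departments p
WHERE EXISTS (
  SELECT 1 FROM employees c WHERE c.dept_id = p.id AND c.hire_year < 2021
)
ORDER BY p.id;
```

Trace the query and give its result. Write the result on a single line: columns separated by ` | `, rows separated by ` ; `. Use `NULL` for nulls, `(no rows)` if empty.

1 | Design ; 3 | Marketing

For each departments row, check whether any employees with matching dept_id has hire_year < 2021.
Keep rows where that is true.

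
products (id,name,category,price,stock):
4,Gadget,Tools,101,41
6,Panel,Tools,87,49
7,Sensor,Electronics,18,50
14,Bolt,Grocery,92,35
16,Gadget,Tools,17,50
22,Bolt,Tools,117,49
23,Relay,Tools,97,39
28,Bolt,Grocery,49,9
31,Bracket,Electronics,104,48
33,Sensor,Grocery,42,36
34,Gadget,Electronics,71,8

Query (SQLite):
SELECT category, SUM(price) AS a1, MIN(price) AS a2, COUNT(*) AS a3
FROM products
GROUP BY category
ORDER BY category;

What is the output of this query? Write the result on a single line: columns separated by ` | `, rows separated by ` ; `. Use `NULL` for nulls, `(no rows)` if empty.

Group products by category.
Per group compute: SUM(price), MIN(price), COUNT(*).
  Electronics: ids {7, 31, 34} → SUM(price)=193, MIN(price)=18, COUNT(*)=3
  Grocery: ids {14, 28, 33} → SUM(price)=183, MIN(price)=42, COUNT(*)=3
  Tools: ids {4, 6, 16, 22, 23} → SUM(price)=419, MIN(price)=17, COUNT(*)=5

Electronics | 193 | 18 | 3 ; Grocery | 183 | 42 | 3 ; Tools | 419 | 17 | 5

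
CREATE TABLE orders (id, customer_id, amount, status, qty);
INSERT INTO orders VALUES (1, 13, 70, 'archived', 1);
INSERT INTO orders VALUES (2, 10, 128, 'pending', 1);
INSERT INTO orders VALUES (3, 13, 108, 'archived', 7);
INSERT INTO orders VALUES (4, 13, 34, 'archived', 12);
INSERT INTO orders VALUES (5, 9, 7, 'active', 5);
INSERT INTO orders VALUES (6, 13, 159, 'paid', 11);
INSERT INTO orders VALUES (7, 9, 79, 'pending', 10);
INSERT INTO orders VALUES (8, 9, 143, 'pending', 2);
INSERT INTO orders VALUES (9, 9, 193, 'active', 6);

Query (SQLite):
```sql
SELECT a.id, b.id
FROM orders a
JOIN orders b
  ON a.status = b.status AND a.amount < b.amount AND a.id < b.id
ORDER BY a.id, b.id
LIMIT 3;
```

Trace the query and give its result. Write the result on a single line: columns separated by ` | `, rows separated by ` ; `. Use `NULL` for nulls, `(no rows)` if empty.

Pairs (a,b) with same status, a.amount < b.amount, a.id < b.id.
status groups: active:{5,9} archived:{1,3,4} paid:{6} pending:{2,7,8}
Ordered by (a.id, b.id); first 3.

1 | 3 ; 2 | 8 ; 5 | 9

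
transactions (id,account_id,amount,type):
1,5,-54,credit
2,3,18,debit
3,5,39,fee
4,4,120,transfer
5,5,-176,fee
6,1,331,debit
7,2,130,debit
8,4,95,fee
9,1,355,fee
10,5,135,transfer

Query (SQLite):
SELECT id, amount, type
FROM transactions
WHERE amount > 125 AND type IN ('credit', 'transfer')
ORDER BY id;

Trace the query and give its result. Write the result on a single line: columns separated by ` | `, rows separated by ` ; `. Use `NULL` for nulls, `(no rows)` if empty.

10 | 135 | transfer

amount > 125: ids {6, 7, 9, 10}
type IN ('credit', 'transfer'): ids {1, 4, 10}
Combine with AND.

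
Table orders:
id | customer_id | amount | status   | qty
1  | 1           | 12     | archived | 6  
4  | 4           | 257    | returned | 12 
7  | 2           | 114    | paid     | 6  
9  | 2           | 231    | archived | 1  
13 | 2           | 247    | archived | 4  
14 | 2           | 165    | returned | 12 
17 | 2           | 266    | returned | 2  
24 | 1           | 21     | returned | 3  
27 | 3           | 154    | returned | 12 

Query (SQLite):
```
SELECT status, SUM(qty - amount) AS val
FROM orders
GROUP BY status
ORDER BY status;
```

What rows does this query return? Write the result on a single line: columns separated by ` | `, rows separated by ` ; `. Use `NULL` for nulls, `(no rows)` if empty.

archived | -479 ; paid | -108 ; returned | -822

For each row compute qty - amount.
Group by status; take SUM of the expression per group.
  archived: ids {1, 9, 13} → SUM(qty - amount)=-479
  paid: ids {7} → SUM(qty - amount)=-108
  returned: ids {4, 14, 17, 24, 27} → SUM(qty - amount)=-822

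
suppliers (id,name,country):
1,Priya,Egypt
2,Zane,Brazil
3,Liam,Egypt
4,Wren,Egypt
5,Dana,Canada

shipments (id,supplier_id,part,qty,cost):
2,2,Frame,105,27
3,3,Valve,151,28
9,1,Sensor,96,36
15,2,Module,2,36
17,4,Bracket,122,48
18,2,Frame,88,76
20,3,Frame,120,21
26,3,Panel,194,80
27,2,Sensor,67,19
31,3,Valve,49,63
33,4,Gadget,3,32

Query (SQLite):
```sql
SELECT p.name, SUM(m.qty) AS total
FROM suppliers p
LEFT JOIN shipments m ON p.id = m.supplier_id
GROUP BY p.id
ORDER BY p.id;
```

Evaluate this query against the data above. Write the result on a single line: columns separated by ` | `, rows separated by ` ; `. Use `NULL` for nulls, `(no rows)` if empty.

LEFT JOIN keeps every suppliers row; unmatched ones get NULL for shipments columns.
Group by suppliers.id and compute SUM(m.qty). SUM over an all-NULL group is NULL.
  1: ids {9} → SUM(m.qty)=96
  2: ids {2, 15, 18, 27} → SUM(m.qty)=262
  3: ids {3, 20, 26, 31} → SUM(m.qty)=514
  4: ids {17, 33} → SUM(m.qty)=125
  5: ids {—} → SUM(m.qty)=NULL

Priya | 96 ; Zane | 262 ; Liam | 514 ; Wren | 125 ; Dana | NULL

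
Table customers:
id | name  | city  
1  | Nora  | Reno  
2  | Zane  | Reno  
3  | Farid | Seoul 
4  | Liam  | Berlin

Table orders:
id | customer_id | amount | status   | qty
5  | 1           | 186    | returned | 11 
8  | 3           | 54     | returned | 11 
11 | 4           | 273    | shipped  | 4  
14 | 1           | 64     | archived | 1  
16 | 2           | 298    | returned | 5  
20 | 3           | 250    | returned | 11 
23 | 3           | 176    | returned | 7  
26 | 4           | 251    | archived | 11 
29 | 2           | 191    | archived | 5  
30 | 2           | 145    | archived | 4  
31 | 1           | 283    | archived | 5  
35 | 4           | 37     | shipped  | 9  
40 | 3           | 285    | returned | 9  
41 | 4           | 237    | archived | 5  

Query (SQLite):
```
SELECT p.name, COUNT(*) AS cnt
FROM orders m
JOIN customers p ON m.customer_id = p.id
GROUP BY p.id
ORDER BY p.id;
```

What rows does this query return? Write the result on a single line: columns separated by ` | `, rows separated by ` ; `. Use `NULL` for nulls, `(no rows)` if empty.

Join each orders row to its customers via customer_id.
Group joined rows by customers.id; compute COUNT(*) per group.
  1: ids {5, 14, 31} → COUNT(*)=3
  2: ids {16, 29, 30} → COUNT(*)=3
  3: ids {8, 20, 23, 40} → COUNT(*)=4
  4: ids {11, 26, 35, 41} → COUNT(*)=4

Nora | 3 ; Zane | 3 ; Farid | 4 ; Liam | 4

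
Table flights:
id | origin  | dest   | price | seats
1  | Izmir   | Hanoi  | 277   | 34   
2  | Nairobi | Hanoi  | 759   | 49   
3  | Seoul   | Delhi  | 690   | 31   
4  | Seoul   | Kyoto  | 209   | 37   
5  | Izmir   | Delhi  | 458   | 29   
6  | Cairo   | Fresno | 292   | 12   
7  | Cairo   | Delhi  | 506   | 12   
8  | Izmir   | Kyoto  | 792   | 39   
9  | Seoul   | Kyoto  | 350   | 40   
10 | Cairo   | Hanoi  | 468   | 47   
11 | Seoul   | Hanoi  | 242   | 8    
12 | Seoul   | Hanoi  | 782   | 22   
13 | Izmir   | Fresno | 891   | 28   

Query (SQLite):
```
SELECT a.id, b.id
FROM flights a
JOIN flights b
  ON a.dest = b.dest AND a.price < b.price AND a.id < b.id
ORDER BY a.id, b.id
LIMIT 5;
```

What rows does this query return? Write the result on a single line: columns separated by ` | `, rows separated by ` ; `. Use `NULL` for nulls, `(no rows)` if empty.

1 | 2 ; 1 | 10 ; 1 | 12 ; 2 | 12 ; 4 | 8

Pairs (a,b) with same dest, a.price < b.price, a.id < b.id.
dest groups: Delhi:{3,5,7} Fresno:{6,13} Hanoi:{1,2,10,11,12} Kyoto:{4,8,9}
Ordered by (a.id, b.id); first 5.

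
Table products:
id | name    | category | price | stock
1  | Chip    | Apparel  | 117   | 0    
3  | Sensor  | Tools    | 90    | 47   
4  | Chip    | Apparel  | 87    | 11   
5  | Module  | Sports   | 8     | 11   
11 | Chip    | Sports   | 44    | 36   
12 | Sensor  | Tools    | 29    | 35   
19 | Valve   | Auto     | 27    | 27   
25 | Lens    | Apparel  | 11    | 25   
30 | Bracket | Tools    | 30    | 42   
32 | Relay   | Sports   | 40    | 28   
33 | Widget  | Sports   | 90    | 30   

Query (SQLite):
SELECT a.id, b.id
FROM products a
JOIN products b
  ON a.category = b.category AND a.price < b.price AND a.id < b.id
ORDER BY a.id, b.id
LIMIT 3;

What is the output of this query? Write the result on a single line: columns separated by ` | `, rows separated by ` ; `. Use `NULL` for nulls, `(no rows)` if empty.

Pairs (a,b) with same category, a.price < b.price, a.id < b.id.
category groups: Apparel:{1,4,25} Auto:{19} Sports:{5,11,32,33} Tools:{3,12,30}
Ordered by (a.id, b.id); first 3.

5 | 11 ; 5 | 32 ; 5 | 33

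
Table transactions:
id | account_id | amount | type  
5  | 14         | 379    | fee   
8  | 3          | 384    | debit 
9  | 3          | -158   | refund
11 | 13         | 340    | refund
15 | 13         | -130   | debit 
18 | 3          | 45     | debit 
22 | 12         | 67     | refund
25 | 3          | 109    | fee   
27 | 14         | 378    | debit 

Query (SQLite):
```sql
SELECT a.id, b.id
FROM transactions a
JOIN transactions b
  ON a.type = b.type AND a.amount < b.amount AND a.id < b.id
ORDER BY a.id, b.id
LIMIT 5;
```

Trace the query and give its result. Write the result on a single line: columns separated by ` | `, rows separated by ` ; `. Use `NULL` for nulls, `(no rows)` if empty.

9 | 11 ; 9 | 22 ; 15 | 18 ; 15 | 27 ; 18 | 27

Pairs (a,b) with same type, a.amount < b.amount, a.id < b.id.
type groups: debit:{8,15,18,27} fee:{5,25} refund:{9,11,22}
Ordered by (a.id, b.id); first 5.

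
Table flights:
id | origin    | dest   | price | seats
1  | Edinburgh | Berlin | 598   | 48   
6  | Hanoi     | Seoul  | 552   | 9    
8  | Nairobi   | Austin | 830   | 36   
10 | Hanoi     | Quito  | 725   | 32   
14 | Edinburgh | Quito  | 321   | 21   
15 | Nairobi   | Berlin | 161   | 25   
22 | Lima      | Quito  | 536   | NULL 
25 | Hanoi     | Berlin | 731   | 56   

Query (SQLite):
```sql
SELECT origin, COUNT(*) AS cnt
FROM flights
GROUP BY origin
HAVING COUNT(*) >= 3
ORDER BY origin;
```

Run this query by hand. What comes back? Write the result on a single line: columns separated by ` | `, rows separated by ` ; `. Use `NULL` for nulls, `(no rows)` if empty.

Hanoi | 3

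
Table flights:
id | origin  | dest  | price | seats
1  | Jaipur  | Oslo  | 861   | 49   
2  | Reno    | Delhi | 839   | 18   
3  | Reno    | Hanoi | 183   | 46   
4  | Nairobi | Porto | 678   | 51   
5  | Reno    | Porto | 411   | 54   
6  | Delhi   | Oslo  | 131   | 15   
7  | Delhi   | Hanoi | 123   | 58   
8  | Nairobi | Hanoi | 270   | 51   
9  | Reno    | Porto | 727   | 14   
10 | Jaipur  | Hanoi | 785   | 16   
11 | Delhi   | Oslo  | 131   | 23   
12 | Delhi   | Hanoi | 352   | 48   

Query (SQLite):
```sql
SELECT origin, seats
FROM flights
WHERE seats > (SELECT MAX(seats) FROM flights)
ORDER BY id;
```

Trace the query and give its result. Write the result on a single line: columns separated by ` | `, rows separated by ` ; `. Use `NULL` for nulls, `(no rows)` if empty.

(no rows)

Scalar subquery: MAX(seats) over all flights rows = 58.
Keep rows where seats > that value.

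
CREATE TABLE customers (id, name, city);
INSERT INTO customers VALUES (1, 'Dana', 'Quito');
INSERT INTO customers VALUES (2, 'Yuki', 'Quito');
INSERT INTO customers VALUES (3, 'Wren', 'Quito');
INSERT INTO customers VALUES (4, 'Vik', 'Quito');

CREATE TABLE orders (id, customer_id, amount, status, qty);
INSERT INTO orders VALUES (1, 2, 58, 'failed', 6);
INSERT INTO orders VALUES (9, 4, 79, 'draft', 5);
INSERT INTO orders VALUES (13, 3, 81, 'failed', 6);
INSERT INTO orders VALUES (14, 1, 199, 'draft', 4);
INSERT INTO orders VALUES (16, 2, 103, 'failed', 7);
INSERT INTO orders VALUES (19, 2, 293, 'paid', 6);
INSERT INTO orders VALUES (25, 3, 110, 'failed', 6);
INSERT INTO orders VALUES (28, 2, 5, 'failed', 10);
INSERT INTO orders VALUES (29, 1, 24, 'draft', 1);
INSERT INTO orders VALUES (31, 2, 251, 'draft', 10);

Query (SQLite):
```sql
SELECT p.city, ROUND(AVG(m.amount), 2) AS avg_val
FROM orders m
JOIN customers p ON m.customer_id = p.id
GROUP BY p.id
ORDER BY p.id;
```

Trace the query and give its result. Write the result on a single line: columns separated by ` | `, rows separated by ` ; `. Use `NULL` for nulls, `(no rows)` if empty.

Quito | 111.5 ; Quito | 142 ; Quito | 95.5 ; Quito | 79

Join each orders row to its customers via customer_id.
Group joined rows by customers.id; compute ROUND(AVG(m.amount), 2) per group.
  1: ids {14, 29} → ROUND(AVG(m.amount), 2)=111.5
  2: ids {1, 16, 19, 28, 31} → ROUND(AVG(m.amount), 2)=142
  3: ids {13, 25} → ROUND(AVG(m.amount), 2)=95.5
  4: ids {9} → ROUND(AVG(m.amount), 2)=79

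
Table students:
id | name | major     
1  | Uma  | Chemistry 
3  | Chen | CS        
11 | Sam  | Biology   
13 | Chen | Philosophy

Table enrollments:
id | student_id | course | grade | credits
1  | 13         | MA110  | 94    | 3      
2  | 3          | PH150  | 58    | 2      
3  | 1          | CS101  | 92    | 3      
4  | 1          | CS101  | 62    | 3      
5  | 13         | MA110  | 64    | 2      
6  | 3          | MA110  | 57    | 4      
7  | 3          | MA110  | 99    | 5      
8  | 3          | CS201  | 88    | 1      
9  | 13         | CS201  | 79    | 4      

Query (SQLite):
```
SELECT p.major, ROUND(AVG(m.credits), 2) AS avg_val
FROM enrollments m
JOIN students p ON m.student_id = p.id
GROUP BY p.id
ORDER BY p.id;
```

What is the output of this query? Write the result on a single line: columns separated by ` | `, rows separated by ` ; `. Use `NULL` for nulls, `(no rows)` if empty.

Join each enrollments row to its students via student_id.
Group joined rows by students.id; compute ROUND(AVG(m.credits), 2) per group.
  1: ids {3, 4} → ROUND(AVG(m.credits), 2)=3
  3: ids {2, 6, 7, 8} → ROUND(AVG(m.credits), 2)=3
  13: ids {1, 5, 9} → ROUND(AVG(m.credits), 2)=3

Chemistry | 3 ; CS | 3 ; Philosophy | 3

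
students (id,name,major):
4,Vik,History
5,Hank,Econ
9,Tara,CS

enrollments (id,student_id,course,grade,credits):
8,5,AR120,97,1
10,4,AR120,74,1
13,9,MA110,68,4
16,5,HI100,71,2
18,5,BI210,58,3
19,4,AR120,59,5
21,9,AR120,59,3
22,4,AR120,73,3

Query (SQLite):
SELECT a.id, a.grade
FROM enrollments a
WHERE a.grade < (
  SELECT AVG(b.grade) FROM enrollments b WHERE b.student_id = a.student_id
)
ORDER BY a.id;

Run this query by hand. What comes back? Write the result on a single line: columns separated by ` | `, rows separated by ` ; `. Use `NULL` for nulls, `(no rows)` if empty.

For each enrollments row a, compute AVG(grade) over rows sharing a.student_id.
Keep row a if a.grade < that per-group AVG.
  student_id=4: AVG(grade) = 68.666667
  student_id=5: AVG(grade) = 75.333333
  student_id=9: AVG(grade) = 63.5

16 | 71 ; 18 | 58 ; 19 | 59 ; 21 | 59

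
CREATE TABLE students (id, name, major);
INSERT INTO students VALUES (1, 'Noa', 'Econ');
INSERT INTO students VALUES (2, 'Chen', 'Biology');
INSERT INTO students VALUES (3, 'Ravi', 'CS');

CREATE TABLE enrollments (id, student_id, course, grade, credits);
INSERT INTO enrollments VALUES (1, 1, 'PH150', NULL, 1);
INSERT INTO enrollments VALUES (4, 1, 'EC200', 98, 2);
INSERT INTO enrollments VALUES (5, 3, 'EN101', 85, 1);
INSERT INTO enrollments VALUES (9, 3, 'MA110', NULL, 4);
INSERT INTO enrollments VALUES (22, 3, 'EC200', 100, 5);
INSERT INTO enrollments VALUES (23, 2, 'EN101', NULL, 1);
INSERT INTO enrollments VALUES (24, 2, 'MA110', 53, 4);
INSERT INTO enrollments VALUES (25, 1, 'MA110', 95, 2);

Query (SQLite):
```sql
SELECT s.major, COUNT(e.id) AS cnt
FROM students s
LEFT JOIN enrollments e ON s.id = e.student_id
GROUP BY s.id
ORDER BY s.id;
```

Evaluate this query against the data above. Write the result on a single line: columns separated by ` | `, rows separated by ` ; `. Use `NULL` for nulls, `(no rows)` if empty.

Econ | 3 ; Biology | 2 ; CS | 3

LEFT JOIN keeps every students row; unmatched ones get NULL for enrollments columns.
Group by students.id and compute COUNT(e.id). COUNT(col) of an all-NULL group is 0.
  1: ids {1, 4, 25} → COUNT(e.id)=3
  2: ids {23, 24} → COUNT(e.id)=2
  3: ids {5, 9, 22} → COUNT(e.id)=3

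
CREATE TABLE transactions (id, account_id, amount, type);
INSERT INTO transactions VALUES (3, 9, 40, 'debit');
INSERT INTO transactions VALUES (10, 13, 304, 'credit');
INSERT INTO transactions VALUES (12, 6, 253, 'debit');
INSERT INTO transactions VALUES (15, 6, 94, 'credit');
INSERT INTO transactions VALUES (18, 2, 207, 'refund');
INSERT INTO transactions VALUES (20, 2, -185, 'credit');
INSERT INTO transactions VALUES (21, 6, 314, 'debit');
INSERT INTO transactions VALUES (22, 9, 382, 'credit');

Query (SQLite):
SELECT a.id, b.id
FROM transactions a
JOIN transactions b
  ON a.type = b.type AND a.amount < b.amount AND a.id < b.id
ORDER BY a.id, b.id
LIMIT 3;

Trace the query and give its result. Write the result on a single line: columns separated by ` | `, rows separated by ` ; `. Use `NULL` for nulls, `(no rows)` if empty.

Pairs (a,b) with same type, a.amount < b.amount, a.id < b.id.
type groups: credit:{10,15,20,22} debit:{3,12,21} refund:{18}
Ordered by (a.id, b.id); first 3.

3 | 12 ; 3 | 21 ; 10 | 22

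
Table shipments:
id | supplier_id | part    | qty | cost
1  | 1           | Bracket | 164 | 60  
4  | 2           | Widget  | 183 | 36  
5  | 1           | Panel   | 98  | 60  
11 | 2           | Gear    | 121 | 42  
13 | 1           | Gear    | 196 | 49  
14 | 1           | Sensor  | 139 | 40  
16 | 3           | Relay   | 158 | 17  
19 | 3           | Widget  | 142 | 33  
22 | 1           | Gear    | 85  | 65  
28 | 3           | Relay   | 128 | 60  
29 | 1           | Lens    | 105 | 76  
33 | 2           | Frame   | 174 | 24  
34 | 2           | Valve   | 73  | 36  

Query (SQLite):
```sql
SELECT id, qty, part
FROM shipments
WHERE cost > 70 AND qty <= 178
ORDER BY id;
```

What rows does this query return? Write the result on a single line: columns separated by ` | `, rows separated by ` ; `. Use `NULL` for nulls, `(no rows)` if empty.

29 | 105 | Lens

cost > 70: ids {29}
qty <= 178: ids {1, 5, 11, 14, 16, 19, 22, 28, 29, 33, 34}
Combine with AND.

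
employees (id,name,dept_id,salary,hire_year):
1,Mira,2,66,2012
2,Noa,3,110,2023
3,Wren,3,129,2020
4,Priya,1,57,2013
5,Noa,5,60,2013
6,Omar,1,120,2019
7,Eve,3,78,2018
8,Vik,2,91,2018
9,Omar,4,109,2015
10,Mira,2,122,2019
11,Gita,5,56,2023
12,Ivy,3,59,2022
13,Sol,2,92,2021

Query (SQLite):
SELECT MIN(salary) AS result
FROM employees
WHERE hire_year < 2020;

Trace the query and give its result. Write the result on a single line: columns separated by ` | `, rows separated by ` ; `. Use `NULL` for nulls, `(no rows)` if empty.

Rows where hire_year < 2020 → salary values: [66, 57, 60, 120, 78, 91, 109, 122].
MIN of non-NULL values = 57.

57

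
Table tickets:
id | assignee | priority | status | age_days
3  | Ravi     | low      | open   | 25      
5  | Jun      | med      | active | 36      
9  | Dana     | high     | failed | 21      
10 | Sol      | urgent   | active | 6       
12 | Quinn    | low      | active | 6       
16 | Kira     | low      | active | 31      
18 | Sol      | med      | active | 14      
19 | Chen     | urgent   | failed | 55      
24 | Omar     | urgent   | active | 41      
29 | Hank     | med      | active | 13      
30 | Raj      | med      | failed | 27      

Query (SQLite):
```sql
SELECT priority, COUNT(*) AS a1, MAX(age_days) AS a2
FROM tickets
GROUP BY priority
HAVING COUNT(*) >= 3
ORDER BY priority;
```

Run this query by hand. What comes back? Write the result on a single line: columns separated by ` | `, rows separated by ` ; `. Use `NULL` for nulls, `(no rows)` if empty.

Group tickets by priority.
Per group compute: COUNT(*), MAX(age_days).
HAVING: drop groups with fewer than 3 rows.
  high: ids {9} → COUNT(*)=1, MAX(age_days)=21
  low: ids {3, 12, 16} → COUNT(*)=3, MAX(age_days)=31
  med: ids {5, 18, 29, 30} → COUNT(*)=4, MAX(age_days)=36
  urgent: ids {10, 19, 24} → COUNT(*)=3, MAX(age_days)=55

low | 3 | 31 ; med | 4 | 36 ; urgent | 3 | 55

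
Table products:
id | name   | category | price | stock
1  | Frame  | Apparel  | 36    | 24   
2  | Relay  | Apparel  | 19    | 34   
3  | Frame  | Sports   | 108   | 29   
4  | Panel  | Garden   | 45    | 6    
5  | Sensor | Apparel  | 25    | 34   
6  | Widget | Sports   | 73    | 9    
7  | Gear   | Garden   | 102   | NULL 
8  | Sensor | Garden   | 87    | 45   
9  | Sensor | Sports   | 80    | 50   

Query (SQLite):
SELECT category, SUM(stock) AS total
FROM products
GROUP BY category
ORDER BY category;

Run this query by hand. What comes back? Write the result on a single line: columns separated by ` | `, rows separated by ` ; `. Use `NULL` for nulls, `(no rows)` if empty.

Apparel | 92 ; Garden | 51 ; Sports | 88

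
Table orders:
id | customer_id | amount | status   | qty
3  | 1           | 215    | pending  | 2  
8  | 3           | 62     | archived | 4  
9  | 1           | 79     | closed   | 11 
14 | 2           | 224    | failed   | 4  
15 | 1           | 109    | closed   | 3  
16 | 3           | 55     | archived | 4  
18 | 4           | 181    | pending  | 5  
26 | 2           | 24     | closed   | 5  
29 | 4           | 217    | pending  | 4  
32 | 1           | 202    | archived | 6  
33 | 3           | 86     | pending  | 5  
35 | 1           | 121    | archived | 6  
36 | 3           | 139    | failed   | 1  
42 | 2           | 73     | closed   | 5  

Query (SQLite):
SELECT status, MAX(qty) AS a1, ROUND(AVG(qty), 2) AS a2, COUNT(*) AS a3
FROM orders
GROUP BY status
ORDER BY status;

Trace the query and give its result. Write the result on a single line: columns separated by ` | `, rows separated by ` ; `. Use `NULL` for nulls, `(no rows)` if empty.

Group orders by status.
Per group compute: MAX(qty), ROUND(AVG(qty), 2), COUNT(*).
  archived: ids {8, 16, 32, 35} → MAX(qty)=6, ROUND(AVG(qty), 2)=5, COUNT(*)=4
  closed: ids {9, 15, 26, 42} → MAX(qty)=11, ROUND(AVG(qty), 2)=6, COUNT(*)=4
  failed: ids {14, 36} → MAX(qty)=4, ROUND(AVG(qty), 2)=2.5, COUNT(*)=2
  pending: ids {3, 18, 29, 33} → MAX(qty)=5, ROUND(AVG(qty), 2)=4, COUNT(*)=4

archived | 6 | 5 | 4 ; closed | 11 | 6 | 4 ; failed | 4 | 2.5 | 2 ; pending | 5 | 4 | 4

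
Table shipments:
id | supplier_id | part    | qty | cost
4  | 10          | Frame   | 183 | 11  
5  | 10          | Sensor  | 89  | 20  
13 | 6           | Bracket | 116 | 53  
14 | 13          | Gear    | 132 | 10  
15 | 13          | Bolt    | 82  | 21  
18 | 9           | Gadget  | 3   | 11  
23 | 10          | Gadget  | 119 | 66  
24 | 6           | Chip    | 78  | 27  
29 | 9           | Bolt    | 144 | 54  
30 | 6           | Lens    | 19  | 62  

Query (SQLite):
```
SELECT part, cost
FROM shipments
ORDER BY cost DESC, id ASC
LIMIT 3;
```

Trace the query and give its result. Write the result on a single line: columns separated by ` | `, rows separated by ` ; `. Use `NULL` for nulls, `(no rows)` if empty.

Gadget | 66 ; Lens | 62 ; Bolt | 54

Sort by cost desc, tiebreak id asc: (66, id=23), (62, id=30), (54, id=29), (53, id=13), (27, id=24), (21, id=15) …. Take first 3.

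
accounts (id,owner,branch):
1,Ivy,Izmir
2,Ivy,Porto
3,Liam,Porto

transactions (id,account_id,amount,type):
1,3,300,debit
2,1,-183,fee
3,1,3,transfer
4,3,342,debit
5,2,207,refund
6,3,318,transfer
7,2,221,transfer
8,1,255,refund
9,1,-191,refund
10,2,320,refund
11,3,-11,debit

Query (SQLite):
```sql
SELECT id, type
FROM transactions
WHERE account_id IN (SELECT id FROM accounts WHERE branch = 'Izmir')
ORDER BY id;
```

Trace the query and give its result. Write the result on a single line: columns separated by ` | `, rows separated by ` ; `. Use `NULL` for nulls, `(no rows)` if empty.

2 | fee ; 3 | transfer ; 8 | refund ; 9 | refund

Inner query: accounts.id where branch = 'Izmir'.
Outer: keep transactions rows whose account_id is in that set.
Inner query → {1}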